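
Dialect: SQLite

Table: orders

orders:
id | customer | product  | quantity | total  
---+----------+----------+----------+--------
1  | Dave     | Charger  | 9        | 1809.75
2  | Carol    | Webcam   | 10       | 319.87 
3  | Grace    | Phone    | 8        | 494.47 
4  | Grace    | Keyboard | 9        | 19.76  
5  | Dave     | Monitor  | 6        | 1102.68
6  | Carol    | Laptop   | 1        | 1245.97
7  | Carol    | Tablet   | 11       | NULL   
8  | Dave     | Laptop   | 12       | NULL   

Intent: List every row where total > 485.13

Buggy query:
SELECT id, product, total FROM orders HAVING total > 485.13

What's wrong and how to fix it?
Bug: HAVING filters the output of aggregation, but this query has no GROUP BY and no aggregate functions, so SQLite rejects it (HAVING clause on a non-aggregate query); the condition here is per row

Fix: Use WHERE for row-level filtering

Corrected query:
SELECT id, product, total FROM orders WHERE total > 485.13

Result:
id | product | total  
---+---------+--------
1  | Charger | 1809.75
3  | Phone   | 494.47 
5  | Monitor | 1102.68
6  | Laptop  | 1245.97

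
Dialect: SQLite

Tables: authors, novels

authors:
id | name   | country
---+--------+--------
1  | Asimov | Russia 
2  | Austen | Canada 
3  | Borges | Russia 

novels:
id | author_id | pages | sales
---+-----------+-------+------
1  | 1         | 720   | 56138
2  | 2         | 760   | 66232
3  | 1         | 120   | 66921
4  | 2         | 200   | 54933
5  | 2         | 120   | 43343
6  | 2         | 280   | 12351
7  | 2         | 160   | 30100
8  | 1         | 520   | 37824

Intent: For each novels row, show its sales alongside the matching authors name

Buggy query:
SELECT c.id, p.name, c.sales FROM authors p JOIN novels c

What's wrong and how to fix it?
Bug: Missing join condition: each novels row is matched to all authors rows instead of just its own

Fix: Specify the join condition linking the foreign key to the parent id

Corrected query:
SELECT c.id, p.name, c.sales FROM authors p JOIN novels c ON c.author_id = p.id

Result:
id | name   | sales
---+--------+------
1  | Asimov | 56138
2  | Austen | 66232
3  | Asimov | 66921
4  | Austen | 54933
5  | Austen | 43343
6  | Austen | 12351
7  | Austen | 30100
8  | Asimov | 37824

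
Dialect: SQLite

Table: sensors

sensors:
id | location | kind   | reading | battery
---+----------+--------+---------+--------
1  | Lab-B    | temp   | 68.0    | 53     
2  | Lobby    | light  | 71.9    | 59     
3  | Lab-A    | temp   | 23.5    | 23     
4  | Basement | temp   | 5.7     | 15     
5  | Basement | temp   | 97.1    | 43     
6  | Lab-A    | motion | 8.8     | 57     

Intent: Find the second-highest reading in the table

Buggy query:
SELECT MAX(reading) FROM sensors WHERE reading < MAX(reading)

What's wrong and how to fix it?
Bug: MAX(reading) on the right of the comparison is an aggregate-in-WHERE error

Fix: Put the inner MAX in a scalar subquery

Corrected query:
SELECT MAX(reading) FROM sensors WHERE reading < (SELECT MAX(reading) FROM sensors)

Result:
MAX(reading)
------------
71.9        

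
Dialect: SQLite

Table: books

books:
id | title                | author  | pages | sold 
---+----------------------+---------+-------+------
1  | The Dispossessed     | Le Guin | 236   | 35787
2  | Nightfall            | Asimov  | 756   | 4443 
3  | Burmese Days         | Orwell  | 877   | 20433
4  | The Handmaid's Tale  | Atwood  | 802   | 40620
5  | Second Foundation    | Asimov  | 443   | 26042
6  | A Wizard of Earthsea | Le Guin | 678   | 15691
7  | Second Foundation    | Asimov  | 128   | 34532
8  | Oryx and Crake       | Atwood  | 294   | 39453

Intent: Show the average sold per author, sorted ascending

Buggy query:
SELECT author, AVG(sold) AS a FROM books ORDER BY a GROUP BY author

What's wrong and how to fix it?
Bug: GROUP BY must precede ORDER BY

Fix: Move ORDER BY to the end, after GROUP BY

Corrected query:
SELECT author, AVG(sold) AS a FROM books GROUP BY author ORDER BY a

Result:
author  | a           
--------+-------------
Orwell  | 20433       
Asimov  | 21672.333333
Le Guin | 25739       
Atwood  | 40036.5     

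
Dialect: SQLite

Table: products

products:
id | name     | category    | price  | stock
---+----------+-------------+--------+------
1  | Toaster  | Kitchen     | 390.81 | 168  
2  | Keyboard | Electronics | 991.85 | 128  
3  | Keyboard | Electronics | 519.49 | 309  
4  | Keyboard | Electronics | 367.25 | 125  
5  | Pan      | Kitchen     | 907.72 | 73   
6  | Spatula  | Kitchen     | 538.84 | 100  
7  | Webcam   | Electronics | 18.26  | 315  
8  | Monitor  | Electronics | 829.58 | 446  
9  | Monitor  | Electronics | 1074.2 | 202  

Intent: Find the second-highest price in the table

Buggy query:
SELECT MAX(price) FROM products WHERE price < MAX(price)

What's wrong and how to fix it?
Bug: The inner MAX is an aggregate inside WHERE, which is not allowed

Fix: Compute the overall MAX in a subquery, then take MAX of rows below it

Corrected query:
SELECT MAX(price) FROM products WHERE price < (SELECT MAX(price) FROM products)

Result:
MAX(price)
----------
991.85    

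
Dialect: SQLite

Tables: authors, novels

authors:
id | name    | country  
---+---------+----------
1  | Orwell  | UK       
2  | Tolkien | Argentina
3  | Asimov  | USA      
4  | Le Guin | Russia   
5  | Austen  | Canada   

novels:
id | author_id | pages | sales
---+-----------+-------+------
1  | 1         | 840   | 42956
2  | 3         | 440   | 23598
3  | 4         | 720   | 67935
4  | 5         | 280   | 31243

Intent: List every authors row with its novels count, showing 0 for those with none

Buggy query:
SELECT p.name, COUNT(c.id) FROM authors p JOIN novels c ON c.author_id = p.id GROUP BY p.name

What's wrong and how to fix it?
Bug: An inner join excludes parents with zero children

Fix: Use LEFT JOIN so parents without children still appear (COUNT(c.id) gives 0)

Corrected query:
SELECT p.name, COUNT(c.id) FROM authors p LEFT JOIN novels c ON c.author_id = p.id GROUP BY p.name

Result:
name    | COUNT(c.id)
--------+------------
Asimov  | 1          
Austen  | 1          
Le Guin | 1          
Orwell  | 1          
Tolkien | 0          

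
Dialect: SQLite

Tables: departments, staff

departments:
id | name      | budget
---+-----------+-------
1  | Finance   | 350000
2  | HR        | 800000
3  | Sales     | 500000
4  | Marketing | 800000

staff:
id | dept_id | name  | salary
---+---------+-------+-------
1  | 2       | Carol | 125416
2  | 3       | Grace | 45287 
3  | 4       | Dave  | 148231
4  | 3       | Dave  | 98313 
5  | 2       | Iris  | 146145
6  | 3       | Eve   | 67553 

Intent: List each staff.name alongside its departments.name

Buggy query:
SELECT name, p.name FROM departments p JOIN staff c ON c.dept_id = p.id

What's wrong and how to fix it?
Bug: Both tables have a 'name' column; the unqualified reference is ambiguous

Fix: Qualify the column with its table alias (c.name)

Corrected query:
SELECT c.name, p.name FROM departments p JOIN staff c ON c.dept_id = p.id

Result:
name  | name     
------+----------
Carol | HR       
Grace | Sales    
Dave  | Marketing
Dave  | Sales    
Iris  | HR       
Eve   | Sales    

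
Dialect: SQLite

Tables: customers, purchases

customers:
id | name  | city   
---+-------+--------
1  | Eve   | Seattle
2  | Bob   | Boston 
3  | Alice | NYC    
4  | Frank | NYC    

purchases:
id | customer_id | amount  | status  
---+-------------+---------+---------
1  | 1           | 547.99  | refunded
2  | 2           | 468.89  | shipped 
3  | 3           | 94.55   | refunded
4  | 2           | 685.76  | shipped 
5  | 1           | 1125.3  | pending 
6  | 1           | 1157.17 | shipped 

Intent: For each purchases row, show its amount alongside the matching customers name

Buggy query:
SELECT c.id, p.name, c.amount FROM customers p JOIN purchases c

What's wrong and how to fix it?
Bug: Missing join condition: each purchases row is matched to all customers rows instead of just its own

Fix: Add ON c.customer_id = p.id to the JOIN

Corrected query:
SELECT c.id, p.name, c.amount FROM customers p JOIN purchases c ON c.customer_id = p.id

Result:
id | name  | amount 
---+-------+--------
1  | Eve   | 547.99 
2  | Bob   | 468.89 
3  | Alice | 94.55  
4  | Bob   | 685.76 
5  | Eve   | 1125.3 
6  | Eve   | 1157.17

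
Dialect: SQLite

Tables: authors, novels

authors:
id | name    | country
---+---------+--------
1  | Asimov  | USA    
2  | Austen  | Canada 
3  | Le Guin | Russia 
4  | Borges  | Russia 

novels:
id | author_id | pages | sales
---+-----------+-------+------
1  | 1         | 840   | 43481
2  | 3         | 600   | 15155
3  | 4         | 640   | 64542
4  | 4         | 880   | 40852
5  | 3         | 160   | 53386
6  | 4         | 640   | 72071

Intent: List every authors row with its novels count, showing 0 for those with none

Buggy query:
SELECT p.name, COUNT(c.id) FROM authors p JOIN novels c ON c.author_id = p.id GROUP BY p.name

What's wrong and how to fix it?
Bug: INNER JOIN drops authors rows that have no matching novels rows

Fix: Use LEFT JOIN so parents without children still appear (COUNT(c.id) gives 0)

Corrected query:
SELECT p.name, COUNT(c.id) FROM authors p LEFT JOIN novels c ON c.author_id = p.id GROUP BY p.name

Result:
name    | COUNT(c.id)
--------+------------
Asimov  | 1          
Austen  | 0          
Borges  | 3          
Le Guin | 2          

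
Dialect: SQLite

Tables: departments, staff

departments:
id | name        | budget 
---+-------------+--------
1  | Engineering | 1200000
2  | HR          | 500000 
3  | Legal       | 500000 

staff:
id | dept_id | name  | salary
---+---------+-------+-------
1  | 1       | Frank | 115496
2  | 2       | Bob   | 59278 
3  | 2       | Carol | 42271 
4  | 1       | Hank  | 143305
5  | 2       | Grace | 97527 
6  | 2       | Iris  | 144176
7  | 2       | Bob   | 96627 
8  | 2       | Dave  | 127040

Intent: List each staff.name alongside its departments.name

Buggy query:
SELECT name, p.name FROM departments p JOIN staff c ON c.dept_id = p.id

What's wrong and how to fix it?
Bug: 'name' exists in both joined tables, so the database can't tell which one is meant

Fix: Prefix ambiguous columns with the table alias

Corrected query:
SELECT c.name, p.name FROM departments p JOIN staff c ON c.dept_id = p.id

Result:
name  | name       
------+------------
Frank | Engineering
Bob   | HR         
Carol | HR         
Hank  | Engineering
Grace | HR         
Iris  | HR         
Bob   | HR         
Dave  | HR         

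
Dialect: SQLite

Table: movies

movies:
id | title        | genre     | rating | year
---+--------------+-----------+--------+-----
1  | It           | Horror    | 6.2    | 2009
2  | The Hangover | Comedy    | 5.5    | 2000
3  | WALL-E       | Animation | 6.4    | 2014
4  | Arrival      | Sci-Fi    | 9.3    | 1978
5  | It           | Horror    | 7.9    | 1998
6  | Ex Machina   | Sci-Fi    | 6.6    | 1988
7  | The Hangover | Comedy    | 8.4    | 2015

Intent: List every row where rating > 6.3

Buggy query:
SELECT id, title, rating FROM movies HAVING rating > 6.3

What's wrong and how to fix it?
Bug: HAVING filters the output of aggregation, but this query has no GROUP BY and no aggregate functions, so SQLite rejects it (HAVING clause on a non-aggregate query); the condition here is per row

Fix: Replace HAVING with WHERE since the condition applies to individual rows

Corrected query:
SELECT id, title, rating FROM movies WHERE rating > 6.3

Result:
id | title        | rating
---+--------------+-------
3  | WALL-E       | 6.4   
4  | Arrival      | 9.3   
5  | It           | 7.9   
6  | Ex Machina   | 6.6   
7  | The Hangover | 8.4   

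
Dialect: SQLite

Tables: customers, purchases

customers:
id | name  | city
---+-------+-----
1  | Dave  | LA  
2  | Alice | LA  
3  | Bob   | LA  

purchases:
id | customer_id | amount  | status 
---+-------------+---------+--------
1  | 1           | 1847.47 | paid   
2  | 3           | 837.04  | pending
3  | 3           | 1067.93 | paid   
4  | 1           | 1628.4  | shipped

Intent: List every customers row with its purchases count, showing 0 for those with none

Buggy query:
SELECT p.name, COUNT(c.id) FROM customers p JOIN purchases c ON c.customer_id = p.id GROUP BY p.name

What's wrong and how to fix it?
Bug: An inner join excludes parents with zero children

Fix: Use LEFT JOIN so parents without children still appear (COUNT(c.id) gives 0)

Corrected query:
SELECT p.name, COUNT(c.id) FROM customers p LEFT JOIN purchases c ON c.customer_id = p.id GROUP BY p.name

Result:
name  | COUNT(c.id)
------+------------
Alice | 0          
Bob   | 2          
Dave  | 2          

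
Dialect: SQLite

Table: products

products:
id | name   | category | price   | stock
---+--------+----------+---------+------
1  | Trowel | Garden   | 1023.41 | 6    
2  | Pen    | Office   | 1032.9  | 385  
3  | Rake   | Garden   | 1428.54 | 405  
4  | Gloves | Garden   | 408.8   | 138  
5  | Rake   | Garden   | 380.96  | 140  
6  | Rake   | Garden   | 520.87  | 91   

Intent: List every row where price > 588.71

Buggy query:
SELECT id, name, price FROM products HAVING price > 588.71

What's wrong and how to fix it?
Bug: HAVING filters the output of aggregation, but this query has no GROUP BY and no aggregate functions, so SQLite rejects it (HAVING clause on a non-aggregate query); the condition here is per row

Fix: Use WHERE for row-level filtering

Corrected query:
SELECT id, name, price FROM products WHERE price > 588.71

Result:
id | name   | price  
---+--------+--------
1  | Trowel | 1023.41
2  | Pen    | 1032.9 
3  | Rake   | 1428.54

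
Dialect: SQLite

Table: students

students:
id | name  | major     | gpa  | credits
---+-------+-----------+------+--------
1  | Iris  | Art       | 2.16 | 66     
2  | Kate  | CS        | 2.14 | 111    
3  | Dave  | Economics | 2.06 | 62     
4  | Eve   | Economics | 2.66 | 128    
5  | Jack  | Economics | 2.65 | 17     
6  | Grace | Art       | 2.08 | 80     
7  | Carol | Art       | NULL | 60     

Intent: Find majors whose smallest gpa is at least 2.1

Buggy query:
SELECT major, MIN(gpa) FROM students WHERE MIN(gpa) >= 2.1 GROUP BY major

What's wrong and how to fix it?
Bug: MIN() in WHERE is a misuse of aggregate

Fix: Replace WHERE with HAVING after the GROUP BY

Corrected query:
SELECT major, MIN(gpa) FROM students GROUP BY major HAVING MIN(gpa) >= 2.1

Result:
major | MIN(gpa)
------+---------
CS    | 2.14    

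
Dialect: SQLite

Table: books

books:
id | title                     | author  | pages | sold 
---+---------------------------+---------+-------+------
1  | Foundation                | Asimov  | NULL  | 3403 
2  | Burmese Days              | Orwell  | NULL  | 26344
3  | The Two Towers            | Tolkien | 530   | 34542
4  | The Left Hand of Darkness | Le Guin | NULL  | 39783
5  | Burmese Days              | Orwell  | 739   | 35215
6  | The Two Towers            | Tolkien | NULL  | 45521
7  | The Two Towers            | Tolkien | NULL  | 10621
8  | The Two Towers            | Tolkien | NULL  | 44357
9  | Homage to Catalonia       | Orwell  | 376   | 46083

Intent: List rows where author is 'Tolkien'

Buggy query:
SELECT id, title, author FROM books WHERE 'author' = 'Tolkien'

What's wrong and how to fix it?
Bug: Single quotes denote string literals in SQL; the column name is being compared as a constant string

Fix: Reference the column as author without single quotes

Corrected query:
SELECT id, title, author FROM books WHERE author = 'Tolkien'

Result:
id | title          | author 
---+----------------+--------
3  | The Two Towers | Tolkien
6  | The Two Towers | Tolkien
7  | The Two Towers | Tolkien
8  | The Two Towers | Tolkien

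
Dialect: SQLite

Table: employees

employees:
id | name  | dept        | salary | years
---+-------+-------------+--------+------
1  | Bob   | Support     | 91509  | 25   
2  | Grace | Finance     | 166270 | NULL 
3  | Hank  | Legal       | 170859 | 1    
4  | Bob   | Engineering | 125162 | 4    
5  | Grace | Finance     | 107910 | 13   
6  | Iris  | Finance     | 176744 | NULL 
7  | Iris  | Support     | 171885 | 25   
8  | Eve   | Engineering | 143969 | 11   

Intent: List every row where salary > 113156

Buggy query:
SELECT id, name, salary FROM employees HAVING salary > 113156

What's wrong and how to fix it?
Bug: HAVING filters the output of aggregation, but this query has no GROUP BY and no aggregate functions, so SQLite rejects it (HAVING clause on a non-aggregate query); the condition here is per row

Fix: Use WHERE for row-level filtering

Corrected query:
SELECT id, name, salary FROM employees WHERE salary > 113156

Result:
id | name  | salary
---+-------+-------
2  | Grace | 166270
3  | Hank  | 170859
4  | Bob   | 125162
6  | Iris  | 176744
7  | Iris  | 171885
8  | Eve   | 143969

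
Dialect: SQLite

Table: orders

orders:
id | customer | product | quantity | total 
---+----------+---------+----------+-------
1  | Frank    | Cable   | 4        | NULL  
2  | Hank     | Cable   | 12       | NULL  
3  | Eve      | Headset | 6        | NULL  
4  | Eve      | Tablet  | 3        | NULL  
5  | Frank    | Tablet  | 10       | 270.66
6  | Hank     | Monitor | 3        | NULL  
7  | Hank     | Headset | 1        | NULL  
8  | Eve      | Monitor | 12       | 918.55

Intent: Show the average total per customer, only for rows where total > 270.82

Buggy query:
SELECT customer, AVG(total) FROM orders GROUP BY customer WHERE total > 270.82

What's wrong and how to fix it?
Bug: WHERE cannot follow GROUP BY

Fix: Move the WHERE clause before GROUP BY

Corrected query:
SELECT customer, AVG(total) FROM orders WHERE total > 270.82 GROUP BY customer

Result:
customer | AVG(total)
---------+-----------
Eve      | 918.55    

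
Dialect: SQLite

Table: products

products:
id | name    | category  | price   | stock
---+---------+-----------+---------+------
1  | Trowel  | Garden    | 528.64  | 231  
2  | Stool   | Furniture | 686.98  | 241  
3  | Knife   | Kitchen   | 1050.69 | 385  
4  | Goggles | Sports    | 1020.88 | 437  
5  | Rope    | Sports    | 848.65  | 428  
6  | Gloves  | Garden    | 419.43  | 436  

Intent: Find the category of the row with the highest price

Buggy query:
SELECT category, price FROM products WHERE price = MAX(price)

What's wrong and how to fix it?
Bug: WHERE is evaluated per row; an aggregate over the whole table isn't defined there

Fix: Wrap MAX in a scalar subquery so WHERE compares against a single value

Corrected query:
SELECT category, price FROM products WHERE price = (SELECT MAX(price) FROM products)

Result:
category | price  
---------+--------
Kitchen  | 1050.69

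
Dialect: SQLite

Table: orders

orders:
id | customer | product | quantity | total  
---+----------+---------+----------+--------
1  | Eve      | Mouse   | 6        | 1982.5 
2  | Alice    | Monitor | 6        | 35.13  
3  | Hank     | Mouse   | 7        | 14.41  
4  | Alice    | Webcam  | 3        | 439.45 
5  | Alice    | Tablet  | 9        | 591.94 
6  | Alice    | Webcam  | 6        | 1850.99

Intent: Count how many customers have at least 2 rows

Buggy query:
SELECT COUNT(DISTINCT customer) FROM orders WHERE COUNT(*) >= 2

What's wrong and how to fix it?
Bug: WHERE filters individual rows, not groups, so a group-level COUNT is invalid there

Fix: Use a subquery that GROUPs and filters with HAVING, then count its rows

Corrected query:
SELECT COUNT(*) FROM (SELECT customer FROM orders GROUP BY customer HAVING COUNT(*) >= 2)

Result:
COUNT(*)
--------
1       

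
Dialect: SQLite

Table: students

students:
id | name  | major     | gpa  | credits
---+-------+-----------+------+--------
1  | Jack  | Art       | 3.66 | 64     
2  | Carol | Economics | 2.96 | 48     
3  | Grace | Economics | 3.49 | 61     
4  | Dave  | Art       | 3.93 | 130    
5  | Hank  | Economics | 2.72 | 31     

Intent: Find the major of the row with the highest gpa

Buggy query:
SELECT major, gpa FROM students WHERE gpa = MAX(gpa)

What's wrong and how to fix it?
Bug: MAX(gpa) is an aggregate and cannot be used directly in WHERE

Fix: Use a subquery: WHERE gpa = (SELECT MAX(gpa) FROM students)

Corrected query:
SELECT major, gpa FROM students WHERE gpa = (SELECT MAX(gpa) FROM students)

Result:
major | gpa 
------+-----
Art   | 3.93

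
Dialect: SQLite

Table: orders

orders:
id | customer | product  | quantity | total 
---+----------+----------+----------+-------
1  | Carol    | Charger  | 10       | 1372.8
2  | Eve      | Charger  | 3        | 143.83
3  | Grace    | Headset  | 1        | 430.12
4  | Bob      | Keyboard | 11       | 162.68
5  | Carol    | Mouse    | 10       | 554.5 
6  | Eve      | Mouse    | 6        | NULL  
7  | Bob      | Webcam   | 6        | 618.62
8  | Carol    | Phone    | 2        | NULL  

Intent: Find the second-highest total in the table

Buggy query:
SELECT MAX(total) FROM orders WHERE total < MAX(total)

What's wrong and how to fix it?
Bug: The inner MAX is an aggregate inside WHERE, which is not allowed

Fix: Compute the overall MAX in a subquery, then take MAX of rows below it

Corrected query:
SELECT MAX(total) FROM orders WHERE total < (SELECT MAX(total) FROM orders)

Result:
MAX(total)
----------
618.62    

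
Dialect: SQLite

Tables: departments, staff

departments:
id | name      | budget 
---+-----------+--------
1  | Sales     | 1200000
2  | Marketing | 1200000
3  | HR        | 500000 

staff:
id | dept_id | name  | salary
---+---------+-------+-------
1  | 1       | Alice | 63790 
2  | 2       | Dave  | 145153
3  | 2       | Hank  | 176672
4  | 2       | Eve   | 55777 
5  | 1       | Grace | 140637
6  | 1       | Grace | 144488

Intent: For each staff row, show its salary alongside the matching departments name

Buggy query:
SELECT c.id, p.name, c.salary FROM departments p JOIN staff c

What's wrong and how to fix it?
Bug: JOIN with no ON clause produces a cartesian product; every staff row pairs with every departments row

Fix: Specify the join condition linking the foreign key to the parent id

Corrected query:
SELECT c.id, p.name, c.salary FROM departments p JOIN staff c ON c.dept_id = p.id

Result:
id | name      | salary
---+-----------+-------
1  | Sales     | 63790 
2  | Marketing | 145153
3  | Marketing | 176672
4  | Marketing | 55777 
5  | Sales     | 140637
6  | Sales     | 144488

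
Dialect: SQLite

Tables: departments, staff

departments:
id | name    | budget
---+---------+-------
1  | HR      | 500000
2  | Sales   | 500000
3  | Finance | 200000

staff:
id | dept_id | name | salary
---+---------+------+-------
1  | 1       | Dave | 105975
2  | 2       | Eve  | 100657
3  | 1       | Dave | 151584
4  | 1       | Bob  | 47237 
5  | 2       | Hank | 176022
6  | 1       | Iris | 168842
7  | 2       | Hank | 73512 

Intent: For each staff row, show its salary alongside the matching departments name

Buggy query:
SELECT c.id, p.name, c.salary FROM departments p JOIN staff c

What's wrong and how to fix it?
Bug: JOIN with no ON clause produces a cartesian product; every staff row pairs with every departments row

Fix: Add ON c.dept_id = p.id to the JOIN

Corrected query:
SELECT c.id, p.name, c.salary FROM departments p JOIN staff c ON c.dept_id = p.id

Result:
id | name  | salary
---+-------+-------
1  | HR    | 105975
2  | Sales | 100657
3  | HR    | 151584
4  | HR    | 47237 
5  | Sales | 176022
6  | HR    | 168842
7  | Sales | 73512 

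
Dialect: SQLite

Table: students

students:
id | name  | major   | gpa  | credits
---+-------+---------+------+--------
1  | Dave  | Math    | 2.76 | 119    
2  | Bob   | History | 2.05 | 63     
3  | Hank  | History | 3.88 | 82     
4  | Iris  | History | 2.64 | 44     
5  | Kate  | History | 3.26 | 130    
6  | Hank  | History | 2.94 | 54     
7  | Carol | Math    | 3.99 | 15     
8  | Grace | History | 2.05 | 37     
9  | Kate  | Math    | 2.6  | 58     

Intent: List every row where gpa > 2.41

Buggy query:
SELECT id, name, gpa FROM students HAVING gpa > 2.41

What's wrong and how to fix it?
Bug: This is a non-aggregate query (no GROUP BY, no aggregates), so in SQLite the HAVING clause is invalid here; a row-level condition belongs in WHERE

Fix: Use WHERE for row-level filtering

Corrected query:
SELECT id, name, gpa FROM students WHERE gpa > 2.41

Result:
id | name  | gpa 
---+-------+-----
1  | Dave  | 2.76
3  | Hank  | 3.88
4  | Iris  | 2.64
5  | Kate  | 3.26
6  | Hank  | 2.94
7  | Carol | 3.99
9  | Kate  | 2.6 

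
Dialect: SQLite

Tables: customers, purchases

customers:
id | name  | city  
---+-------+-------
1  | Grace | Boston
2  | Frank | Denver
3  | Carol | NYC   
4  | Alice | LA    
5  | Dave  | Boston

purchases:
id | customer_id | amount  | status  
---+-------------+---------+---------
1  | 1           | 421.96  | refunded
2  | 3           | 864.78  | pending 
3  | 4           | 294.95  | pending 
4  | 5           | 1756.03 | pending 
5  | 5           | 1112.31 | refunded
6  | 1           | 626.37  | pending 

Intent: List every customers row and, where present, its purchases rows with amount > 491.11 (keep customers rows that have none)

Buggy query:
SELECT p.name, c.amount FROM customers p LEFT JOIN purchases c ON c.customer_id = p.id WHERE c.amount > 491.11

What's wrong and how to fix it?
Bug: Filtering c.amount in WHERE discards the NULL rows produced by LEFT JOIN, turning it into an inner join

Fix: Move the right-table condition into the ON clause so unmatched parents are kept

Corrected query:
SELECT p.name, c.amount FROM customers p LEFT JOIN purchases c ON c.customer_id = p.id AND c.amount > 491.11

Result:
name  | amount 
------+--------
Grace | 626.37 
Frank | NULL   
Carol | 864.78 
Alice | NULL   
Dave  | 1112.31
Dave  | 1756.03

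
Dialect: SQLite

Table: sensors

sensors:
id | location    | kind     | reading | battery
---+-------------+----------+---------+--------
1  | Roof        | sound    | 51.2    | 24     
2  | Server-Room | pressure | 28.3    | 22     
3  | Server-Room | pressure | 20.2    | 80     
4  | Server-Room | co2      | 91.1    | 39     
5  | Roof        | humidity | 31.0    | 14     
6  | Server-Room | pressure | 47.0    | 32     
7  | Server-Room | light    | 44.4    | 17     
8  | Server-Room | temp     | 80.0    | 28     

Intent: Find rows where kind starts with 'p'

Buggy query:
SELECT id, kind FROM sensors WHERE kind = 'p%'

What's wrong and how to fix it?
Bug: Wildcards only work with LIKE; '=' treats '%' as a literal character

Fix: Replace '=' with LIKE so 'p%' is treated as a pattern

Corrected query:
SELECT id, kind FROM sensors WHERE kind LIKE 'p%'

Result:
id | kind    
---+---------
2  | pressure
3  | pressure
6  | pressure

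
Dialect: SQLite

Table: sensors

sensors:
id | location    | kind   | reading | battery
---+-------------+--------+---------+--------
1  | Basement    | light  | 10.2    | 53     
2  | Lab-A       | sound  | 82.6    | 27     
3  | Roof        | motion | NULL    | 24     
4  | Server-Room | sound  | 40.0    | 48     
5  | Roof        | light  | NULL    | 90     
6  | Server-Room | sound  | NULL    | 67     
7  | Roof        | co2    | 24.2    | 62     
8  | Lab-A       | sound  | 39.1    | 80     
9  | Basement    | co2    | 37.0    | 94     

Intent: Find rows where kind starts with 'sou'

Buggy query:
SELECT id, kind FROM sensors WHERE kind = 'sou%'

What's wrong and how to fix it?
Bug: '=' compares the literal string including the % character; pattern matching needs LIKE

Fix: Use LIKE for wildcard pattern matching

Corrected query:
SELECT id, kind FROM sensors WHERE kind LIKE 'sou%'

Result:
id | kind 
---+------
2  | sound
4  | sound
6  | sound
8  | sound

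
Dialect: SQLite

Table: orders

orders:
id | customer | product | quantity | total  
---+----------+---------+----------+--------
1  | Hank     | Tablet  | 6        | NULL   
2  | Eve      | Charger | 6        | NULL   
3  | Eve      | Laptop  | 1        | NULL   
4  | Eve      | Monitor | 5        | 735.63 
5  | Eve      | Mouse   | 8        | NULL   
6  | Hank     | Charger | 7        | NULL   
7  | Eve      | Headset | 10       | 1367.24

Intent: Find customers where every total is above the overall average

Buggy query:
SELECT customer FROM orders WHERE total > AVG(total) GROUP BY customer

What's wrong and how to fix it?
Bug: AVG() is an aggregate; it can't sit directly in WHERE

Fix: Compute the overall average in a scalar subquery and compare each group's MIN against it in HAVING

Corrected query:
SELECT customer FROM orders GROUP BY customer HAVING MIN(total) > (SELECT AVG(total) FROM orders)

Result:
(no rows)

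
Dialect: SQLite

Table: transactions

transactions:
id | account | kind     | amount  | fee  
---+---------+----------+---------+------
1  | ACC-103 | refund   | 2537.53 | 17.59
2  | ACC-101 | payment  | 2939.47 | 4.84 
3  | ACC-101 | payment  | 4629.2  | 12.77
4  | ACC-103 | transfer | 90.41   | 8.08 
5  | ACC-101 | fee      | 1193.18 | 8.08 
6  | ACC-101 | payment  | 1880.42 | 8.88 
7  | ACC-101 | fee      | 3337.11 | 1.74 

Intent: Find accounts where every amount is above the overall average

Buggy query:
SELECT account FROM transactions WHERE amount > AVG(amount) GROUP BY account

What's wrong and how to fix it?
Bug: WHERE evaluates per row before aggregation, so AVG() is unavailable

Fix: Use a subquery for AVG and a HAVING MIN(...) filter so the condition holds for every row in the group

Corrected query:
SELECT account FROM transactions GROUP BY account HAVING MIN(amount) > (SELECT AVG(amount) FROM transactions)

Result:
(no rows)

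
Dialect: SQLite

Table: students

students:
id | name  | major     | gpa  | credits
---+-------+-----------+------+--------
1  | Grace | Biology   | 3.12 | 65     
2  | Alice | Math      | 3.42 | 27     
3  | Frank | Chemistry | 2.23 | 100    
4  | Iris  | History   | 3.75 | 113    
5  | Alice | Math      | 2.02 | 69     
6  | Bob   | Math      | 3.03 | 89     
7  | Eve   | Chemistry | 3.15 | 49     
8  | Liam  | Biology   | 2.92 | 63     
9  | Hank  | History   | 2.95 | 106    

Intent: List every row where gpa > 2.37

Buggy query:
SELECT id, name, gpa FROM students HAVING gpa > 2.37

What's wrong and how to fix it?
Bug: This is a non-aggregate query (no GROUP BY, no aggregates), so in SQLite the HAVING clause is invalid here; a row-level condition belongs in WHERE

Fix: Use WHERE for row-level filtering

Corrected query:
SELECT id, name, gpa FROM students WHERE gpa > 2.37

Result:
id | name  | gpa 
---+-------+-----
1  | Grace | 3.12
2  | Alice | 3.42
4  | Iris  | 3.75
6  | Bob   | 3.03
7  | Eve   | 3.15
8  | Liam  | 2.92
9  | Hank  | 2.95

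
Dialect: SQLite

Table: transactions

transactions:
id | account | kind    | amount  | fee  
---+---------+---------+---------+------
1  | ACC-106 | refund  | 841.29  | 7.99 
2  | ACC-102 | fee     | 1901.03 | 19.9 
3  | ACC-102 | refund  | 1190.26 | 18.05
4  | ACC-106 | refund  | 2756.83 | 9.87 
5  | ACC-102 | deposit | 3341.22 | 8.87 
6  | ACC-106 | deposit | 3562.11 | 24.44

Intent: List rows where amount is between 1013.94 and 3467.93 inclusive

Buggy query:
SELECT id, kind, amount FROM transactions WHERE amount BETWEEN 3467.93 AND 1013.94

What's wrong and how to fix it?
Bug: The bounds are reversed; BETWEEN a AND b requires a <= b to match anything

Fix: Write BETWEEN 1013.94 AND 3467.93

Corrected query:
SELECT id, kind, amount FROM transactions WHERE amount BETWEEN 1013.94 AND 3467.93

Result:
id | kind    | amount 
---+---------+--------
2  | fee     | 1901.03
3  | refund  | 1190.26
4  | refund  | 2756.83
5  | deposit | 3341.22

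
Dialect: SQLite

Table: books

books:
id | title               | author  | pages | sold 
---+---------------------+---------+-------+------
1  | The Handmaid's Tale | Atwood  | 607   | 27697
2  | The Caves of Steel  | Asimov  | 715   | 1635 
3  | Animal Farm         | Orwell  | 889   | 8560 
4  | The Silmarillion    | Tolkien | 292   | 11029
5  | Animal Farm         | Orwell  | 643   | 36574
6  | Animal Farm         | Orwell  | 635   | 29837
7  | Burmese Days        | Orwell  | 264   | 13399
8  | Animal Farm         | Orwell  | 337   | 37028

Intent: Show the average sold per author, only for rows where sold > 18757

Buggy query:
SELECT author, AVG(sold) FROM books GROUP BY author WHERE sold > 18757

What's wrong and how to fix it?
Bug: WHERE cannot follow GROUP BY

Fix: Move the WHERE clause before GROUP BY

Corrected query:
SELECT author, AVG(sold) FROM books WHERE sold > 18757 GROUP BY author

Result:
author | AVG(sold)   
-------+-------------
Atwood | 27697       
Orwell | 34479.666667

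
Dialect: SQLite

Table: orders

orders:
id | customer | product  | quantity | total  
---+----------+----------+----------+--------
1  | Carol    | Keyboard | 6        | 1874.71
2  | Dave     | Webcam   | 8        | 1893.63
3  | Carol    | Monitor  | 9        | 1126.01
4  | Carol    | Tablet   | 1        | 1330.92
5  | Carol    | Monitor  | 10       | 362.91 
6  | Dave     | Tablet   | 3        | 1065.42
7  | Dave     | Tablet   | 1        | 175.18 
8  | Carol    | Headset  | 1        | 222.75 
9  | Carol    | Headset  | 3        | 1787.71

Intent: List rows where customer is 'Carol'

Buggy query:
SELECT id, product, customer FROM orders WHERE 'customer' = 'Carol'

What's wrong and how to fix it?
Bug: Single quotes denote string literals in SQL; the column name is being compared as a constant string

Fix: Remove the quotes around the column name (or use double quotes for an identifier)

Corrected query:
SELECT id, product, customer FROM orders WHERE customer = 'Carol'

Result:
id | product  | customer
---+----------+---------
1  | Keyboard | Carol   
3  | Monitor  | Carol   
4  | Tablet   | Carol   
5  | Monitor  | Carol   
8  | Headset  | Carol   
9  | Headset  | Carol   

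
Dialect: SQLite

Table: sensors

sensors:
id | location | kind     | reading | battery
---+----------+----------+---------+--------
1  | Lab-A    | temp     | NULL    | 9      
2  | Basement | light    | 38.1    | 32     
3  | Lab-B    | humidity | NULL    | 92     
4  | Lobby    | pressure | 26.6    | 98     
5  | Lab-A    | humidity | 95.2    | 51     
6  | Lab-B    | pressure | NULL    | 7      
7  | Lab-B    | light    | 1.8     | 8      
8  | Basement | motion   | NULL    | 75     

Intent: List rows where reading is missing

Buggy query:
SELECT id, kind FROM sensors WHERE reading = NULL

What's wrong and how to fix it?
Bug: '= NULL' is always unknown in SQL three-valued logic, so no rows match

Fix: Replace '= NULL' with 'IS NULL'

Corrected query:
SELECT id, kind FROM sensors WHERE reading IS NULL

Result:
id | kind    
---+---------
1  | temp    
3  | humidity
6  | pressure
8  | motion  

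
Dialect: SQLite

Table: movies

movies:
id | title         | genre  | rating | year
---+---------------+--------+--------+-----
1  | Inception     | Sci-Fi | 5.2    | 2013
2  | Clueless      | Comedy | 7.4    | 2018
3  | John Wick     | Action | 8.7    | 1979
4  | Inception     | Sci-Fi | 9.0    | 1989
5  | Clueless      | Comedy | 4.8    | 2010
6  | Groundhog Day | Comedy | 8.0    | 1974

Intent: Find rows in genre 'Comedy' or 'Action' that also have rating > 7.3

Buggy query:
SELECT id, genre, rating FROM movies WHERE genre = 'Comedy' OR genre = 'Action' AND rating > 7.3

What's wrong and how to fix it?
Bug: AND binds tighter than OR, so this parses as genre = 'Comedy' OR (genre = 'Action' AND rating > 7.3)

Fix: Group the OR with parentheses (or use IN), then AND the threshold

Corrected query:
SELECT id, genre, rating FROM movies WHERE (genre = 'Comedy' OR genre = 'Action') AND rating > 7.3

Result:
id | genre  | rating
---+--------+-------
2  | Comedy | 7.4   
3  | Action | 8.7   
6  | Comedy | 8     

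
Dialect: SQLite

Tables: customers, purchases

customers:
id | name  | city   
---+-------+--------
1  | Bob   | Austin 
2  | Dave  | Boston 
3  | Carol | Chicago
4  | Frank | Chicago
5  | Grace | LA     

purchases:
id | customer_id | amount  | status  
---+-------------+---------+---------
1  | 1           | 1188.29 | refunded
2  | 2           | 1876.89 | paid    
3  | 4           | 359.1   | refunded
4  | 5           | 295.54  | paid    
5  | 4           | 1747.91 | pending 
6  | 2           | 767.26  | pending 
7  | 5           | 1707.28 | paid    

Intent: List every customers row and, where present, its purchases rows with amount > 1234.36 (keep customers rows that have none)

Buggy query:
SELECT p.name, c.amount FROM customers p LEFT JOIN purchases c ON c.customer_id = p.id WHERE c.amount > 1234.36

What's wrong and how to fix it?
Bug: Filtering c.amount in WHERE discards the NULL rows produced by LEFT JOIN, turning it into an inner join

Fix: Move the right-table condition into the ON clause so unmatched parents are kept

Corrected query:
SELECT p.name, c.amount FROM customers p LEFT JOIN purchases c ON c.customer_id = p.id AND c.amount > 1234.36

Result:
name  | amount 
------+--------
Bob   | NULL   
Dave  | 1876.89
Carol | NULL   
Frank | 1747.91
Grace | 1707.28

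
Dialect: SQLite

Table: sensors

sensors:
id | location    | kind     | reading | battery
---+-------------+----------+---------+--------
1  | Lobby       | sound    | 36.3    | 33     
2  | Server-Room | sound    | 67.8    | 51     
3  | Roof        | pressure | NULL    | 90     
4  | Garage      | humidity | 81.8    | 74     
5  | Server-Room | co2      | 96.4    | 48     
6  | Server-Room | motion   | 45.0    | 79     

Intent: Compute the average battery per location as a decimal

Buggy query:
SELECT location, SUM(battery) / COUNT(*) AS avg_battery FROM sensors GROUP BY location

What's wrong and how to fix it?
Bug: Both operands are integers, so '/' performs integer division and truncates

Fix: Multiply by 1.0 (or CAST to REAL) to force floating-point division

Corrected query:
SELECT location, SUM(battery) * 1.0 / COUNT(*) AS avg_battery FROM sensors GROUP BY location

Result:
location    | avg_battery
------------+------------
Garage      | 74         
Lobby       | 33         
Roof        | 90         
Server-Room | 59.333333  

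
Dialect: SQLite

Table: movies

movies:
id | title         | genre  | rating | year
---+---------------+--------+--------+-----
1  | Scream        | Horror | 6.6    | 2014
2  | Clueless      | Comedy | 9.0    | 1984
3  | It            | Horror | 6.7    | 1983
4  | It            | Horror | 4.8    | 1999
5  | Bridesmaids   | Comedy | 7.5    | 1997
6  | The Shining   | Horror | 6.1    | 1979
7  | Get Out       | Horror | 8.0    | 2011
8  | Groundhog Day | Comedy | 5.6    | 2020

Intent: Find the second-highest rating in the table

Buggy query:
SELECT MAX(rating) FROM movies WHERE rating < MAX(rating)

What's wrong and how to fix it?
Bug: The inner MAX is an aggregate inside WHERE, which is not allowed

Fix: Compute the overall MAX in a subquery, then take MAX of rows below it

Corrected query:
SELECT MAX(rating) FROM movies WHERE rating < (SELECT MAX(rating) FROM movies)

Result:
MAX(rating)
-----------
8          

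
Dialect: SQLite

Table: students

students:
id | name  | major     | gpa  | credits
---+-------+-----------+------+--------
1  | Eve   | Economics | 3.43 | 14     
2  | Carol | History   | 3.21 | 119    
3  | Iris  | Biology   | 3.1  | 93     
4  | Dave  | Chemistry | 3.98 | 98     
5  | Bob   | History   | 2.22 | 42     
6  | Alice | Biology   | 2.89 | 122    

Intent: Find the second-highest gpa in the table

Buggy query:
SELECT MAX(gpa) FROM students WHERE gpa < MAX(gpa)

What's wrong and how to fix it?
Bug: MAX(gpa) on the right of the comparison is an aggregate-in-WHERE error

Fix: Compute the overall MAX in a subquery, then take MAX of rows below it

Corrected query:
SELECT MAX(gpa) FROM students WHERE gpa < (SELECT MAX(gpa) FROM students)

Result:
MAX(gpa)
--------
3.43    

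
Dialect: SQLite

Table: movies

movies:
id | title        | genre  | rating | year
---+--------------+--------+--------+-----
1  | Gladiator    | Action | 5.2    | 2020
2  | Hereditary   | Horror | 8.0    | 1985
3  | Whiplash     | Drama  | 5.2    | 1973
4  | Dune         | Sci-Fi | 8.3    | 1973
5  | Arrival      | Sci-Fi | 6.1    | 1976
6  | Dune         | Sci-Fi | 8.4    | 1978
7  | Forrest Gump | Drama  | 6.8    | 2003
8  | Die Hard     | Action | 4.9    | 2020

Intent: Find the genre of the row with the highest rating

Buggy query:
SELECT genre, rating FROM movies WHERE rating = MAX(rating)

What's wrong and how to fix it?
Bug: WHERE is evaluated per row; an aggregate over the whole table isn't defined there

Fix: Wrap MAX in a scalar subquery so WHERE compares against a single value

Corrected query:
SELECT genre, rating FROM movies WHERE rating = (SELECT MAX(rating) FROM movies)

Result:
genre  | rating
-------+-------
Sci-Fi | 8.4   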